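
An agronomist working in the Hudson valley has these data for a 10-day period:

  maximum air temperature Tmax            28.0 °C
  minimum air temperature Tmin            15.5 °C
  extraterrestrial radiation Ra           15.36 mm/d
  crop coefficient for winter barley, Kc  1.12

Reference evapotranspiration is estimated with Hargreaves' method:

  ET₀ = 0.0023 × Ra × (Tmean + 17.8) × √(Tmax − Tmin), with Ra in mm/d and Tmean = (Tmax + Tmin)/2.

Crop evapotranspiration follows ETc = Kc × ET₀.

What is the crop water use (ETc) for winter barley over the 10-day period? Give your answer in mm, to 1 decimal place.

Tmean = (28.0 + 15.5)/2 = 21.75 °C
ET₀ = 0.0023 × 15.36 × (21.75 + 17.8) × √12.5 = 0.0023 × 15.36 × 39.55 × 3.5355 = 4.9399 mm/d
ETc = Kc × ET₀ = 1.12 × 4.9399 = 5.5327 mm/d
Over 10 days: 5.5327 × 10 = 55.327 mm

55.3 mm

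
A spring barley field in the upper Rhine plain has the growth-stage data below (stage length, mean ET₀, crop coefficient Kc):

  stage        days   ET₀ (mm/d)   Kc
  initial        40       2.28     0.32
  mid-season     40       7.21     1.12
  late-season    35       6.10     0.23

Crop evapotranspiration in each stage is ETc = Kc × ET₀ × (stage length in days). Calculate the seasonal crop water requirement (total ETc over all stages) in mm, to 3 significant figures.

401 mm

initial: 0.32 × 2.28 × 40 = 29.18 mm
mid-season: 1.12 × 7.21 × 40 = 323.01 mm
late-season: 0.23 × 6.10 × 35 = 49.11 mm
Seasonal total = 401.30 mm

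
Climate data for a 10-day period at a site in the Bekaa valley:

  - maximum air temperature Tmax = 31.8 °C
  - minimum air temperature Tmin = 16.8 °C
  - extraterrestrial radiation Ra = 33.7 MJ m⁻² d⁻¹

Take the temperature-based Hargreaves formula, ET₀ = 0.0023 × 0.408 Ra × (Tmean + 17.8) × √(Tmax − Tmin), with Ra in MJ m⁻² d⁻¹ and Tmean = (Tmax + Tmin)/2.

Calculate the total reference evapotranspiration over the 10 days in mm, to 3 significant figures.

Tmean = (31.8 + 16.8)/2 = 24.30 °C
0.408 Ra = 0.408 × 33.7 = 13.7496 mm/d equivalent
ET₀ = 0.0023 × 13.7496 × (24.30 + 17.8) × √15.0 = 0.0023 × 13.7496 × 42.10 × 3.8730 = 5.1564 mm/d
Over 10 days: 5.1564 × 10 = 51.564 mm

51.6 mm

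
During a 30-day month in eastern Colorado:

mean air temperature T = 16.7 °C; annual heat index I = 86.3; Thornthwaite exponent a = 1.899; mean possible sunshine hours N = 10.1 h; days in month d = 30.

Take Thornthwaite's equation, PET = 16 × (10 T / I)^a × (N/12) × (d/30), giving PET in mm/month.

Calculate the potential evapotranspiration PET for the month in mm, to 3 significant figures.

47.2 mm

10T/I = 10 × 16.7 / 86.3 = 1.9351
(10T/I)^a = 1.9351^1.899 = 3.5031
Uncorrected PET = 16 × 3.5031 = 56.050 mm
Correction = (N/12)(d/30) = (10.1/12)(30/30) = 0.8417
PET = 56.050 × 0.8417 = 47.177 mm/month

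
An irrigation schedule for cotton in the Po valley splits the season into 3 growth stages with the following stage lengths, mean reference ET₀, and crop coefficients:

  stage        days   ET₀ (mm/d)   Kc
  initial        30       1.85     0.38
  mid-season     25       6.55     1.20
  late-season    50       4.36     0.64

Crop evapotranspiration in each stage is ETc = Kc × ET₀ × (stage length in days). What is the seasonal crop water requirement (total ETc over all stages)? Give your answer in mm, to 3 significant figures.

357 mm

initial: 0.38 × 1.85 × 30 = 21.09 mm
mid-season: 1.20 × 6.55 × 25 = 196.50 mm
late-season: 0.64 × 4.36 × 50 = 139.52 mm
Seasonal total = 357.11 mm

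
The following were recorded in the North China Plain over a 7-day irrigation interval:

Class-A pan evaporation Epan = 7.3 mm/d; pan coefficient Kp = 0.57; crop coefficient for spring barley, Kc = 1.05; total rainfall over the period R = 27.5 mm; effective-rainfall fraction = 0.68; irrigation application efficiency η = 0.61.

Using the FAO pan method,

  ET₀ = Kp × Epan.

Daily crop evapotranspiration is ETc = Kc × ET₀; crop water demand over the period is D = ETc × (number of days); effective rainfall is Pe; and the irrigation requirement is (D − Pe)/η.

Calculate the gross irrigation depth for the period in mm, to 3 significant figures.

ET₀ = 0.57 × 7.3 = 4.1610 mm/d
ETc = Kc × ET₀ = 1.05 × 4.1610 = 4.3691 mm/d
Crop demand D = ETc × 7 d = 4.3691 × 7 = 30.584 mm
Pe = 0.68 × 27.5 = 18.700 mm
D − Pe = 30.584 − 18.700 = 11.884 mm
Gross irrigation = 11.884 / 0.61 = 19.482 mm

19.5 mm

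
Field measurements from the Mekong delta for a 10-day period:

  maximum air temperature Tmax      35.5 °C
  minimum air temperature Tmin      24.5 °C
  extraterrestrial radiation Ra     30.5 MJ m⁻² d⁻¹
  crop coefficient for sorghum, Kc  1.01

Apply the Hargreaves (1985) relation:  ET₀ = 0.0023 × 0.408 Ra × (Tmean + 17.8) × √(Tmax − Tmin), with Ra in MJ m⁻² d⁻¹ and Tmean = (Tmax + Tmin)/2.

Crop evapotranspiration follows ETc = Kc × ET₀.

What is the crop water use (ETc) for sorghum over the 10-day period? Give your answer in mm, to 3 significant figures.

Tmean = (35.5 + 24.5)/2 = 30.00 °C
0.408 Ra = 0.408 × 30.5 = 12.4440 mm/d equivalent
ET₀ = 0.0023 × 12.4440 × (30.00 + 17.8) × √11.0 = 0.0023 × 12.4440 × 47.80 × 3.3166 = 4.5374 mm/d
ETc = Kc × ET₀ = 1.01 × 4.5374 = 4.5828 mm/d
Over 10 days: 4.5828 × 10 = 45.828 mm

45.8 mm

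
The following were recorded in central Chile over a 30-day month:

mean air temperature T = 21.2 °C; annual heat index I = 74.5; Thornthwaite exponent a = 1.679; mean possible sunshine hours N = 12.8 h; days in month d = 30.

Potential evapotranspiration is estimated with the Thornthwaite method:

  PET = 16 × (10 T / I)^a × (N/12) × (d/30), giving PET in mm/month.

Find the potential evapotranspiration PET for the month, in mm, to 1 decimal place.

10T/I = 10 × 21.2 / 74.5 = 2.8456
(10T/I)^a = 2.8456^1.679 = 5.7884
Uncorrected PET = 16 × 5.7884 = 92.614 mm
Correction = (N/12)(d/30) = (12.8/12)(30/30) = 1.0667
PET = 92.614 × 1.0667 = 98.791 mm/month

98.8 mm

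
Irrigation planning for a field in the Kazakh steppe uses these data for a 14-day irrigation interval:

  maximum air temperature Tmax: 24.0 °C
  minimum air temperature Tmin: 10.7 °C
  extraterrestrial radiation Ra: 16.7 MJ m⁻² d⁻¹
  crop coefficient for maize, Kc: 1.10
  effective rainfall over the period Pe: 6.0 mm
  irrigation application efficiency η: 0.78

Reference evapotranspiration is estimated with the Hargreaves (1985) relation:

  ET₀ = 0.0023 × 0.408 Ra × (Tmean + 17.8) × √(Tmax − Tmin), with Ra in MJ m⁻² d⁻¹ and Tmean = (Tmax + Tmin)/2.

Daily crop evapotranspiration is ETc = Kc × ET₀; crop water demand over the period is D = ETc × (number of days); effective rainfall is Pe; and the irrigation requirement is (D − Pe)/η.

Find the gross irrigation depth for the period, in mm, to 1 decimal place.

Tmean = (24.0 + 10.7)/2 = 17.35 °C
0.408 Ra = 0.408 × 16.7 = 6.8136 mm/d equivalent
ET₀ = 0.0023 × 6.8136 × (17.35 + 17.8) × √13.3 = 0.0023 × 6.8136 × 35.15 × 3.6469 = 2.0089 mm/d
ETc = Kc × ET₀ = 1.10 × 2.0089 = 2.2098 mm/d
Crop demand D = ETc × 14 d = 2.2098 × 14 = 30.937 mm
D − Pe = 30.937 − 6.0 = 24.937 mm
Gross irrigation = 24.937 / 0.78 = 31.971 mm

32.0 mm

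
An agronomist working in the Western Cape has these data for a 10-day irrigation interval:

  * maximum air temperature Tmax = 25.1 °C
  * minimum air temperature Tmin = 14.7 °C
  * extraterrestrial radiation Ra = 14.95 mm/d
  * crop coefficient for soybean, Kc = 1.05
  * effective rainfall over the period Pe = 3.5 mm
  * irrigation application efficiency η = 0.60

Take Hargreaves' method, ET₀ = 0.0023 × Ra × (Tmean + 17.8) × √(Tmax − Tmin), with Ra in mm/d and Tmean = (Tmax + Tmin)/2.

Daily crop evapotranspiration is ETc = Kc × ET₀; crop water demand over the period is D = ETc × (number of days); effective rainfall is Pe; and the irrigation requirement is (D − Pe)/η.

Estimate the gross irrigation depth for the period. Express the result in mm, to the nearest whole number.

67 mm

Tmean = (25.1 + 14.7)/2 = 19.90 °C
ET₀ = 0.0023 × 14.95 × (19.90 + 17.8) × √10.4 = 0.0023 × 14.95 × 37.70 × 3.2249 = 4.1805 mm/d
ETc = Kc × ET₀ = 1.05 × 4.1805 = 4.3895 mm/d
Crop demand D = ETc × 10 d = 4.3895 × 10 = 43.895 mm
D − Pe = 43.895 − 3.5 = 40.395 mm
Gross irrigation = 40.395 / 0.60 = 67.325 mm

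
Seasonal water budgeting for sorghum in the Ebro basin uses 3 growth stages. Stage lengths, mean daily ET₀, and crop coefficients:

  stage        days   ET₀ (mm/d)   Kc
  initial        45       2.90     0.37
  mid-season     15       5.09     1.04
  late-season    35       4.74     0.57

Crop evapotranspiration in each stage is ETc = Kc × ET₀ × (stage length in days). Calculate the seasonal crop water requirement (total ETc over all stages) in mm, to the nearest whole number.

initial: 0.37 × 2.90 × 45 = 48.29 mm
mid-season: 1.04 × 5.09 × 15 = 79.40 mm
late-season: 0.57 × 4.74 × 35 = 94.56 mm
Seasonal total = 222.25 mm

222 mm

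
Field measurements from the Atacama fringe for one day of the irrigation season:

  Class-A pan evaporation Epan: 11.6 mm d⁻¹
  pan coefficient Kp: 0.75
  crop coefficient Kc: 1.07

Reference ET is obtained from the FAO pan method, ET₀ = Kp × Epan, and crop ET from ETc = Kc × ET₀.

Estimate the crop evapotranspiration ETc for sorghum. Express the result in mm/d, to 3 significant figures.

9.31 mm/d

ET₀ = 0.75 × 11.6 = 8.7000 mm/d
ETc = Kc × ET₀ = 1.07 × 8.7000 = 9.3090 mm/d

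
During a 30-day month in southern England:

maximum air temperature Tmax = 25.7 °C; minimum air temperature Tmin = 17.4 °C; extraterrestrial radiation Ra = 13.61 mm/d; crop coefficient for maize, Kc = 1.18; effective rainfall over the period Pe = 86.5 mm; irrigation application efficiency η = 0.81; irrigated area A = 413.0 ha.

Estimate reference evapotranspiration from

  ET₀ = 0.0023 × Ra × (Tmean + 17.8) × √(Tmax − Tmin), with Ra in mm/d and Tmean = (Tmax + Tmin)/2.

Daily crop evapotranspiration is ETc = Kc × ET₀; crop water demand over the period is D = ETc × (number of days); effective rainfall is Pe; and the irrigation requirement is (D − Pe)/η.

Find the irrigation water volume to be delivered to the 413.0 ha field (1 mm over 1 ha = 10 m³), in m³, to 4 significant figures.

199500 m³

Tmean = (25.7 + 17.4)/2 = 21.55 °C
ET₀ = 0.0023 × 13.61 × (21.55 + 17.8) × √8.3 = 0.0023 × 13.61 × 39.35 × 2.8810 = 3.5487 mm/d
ETc = Kc × ET₀ = 1.18 × 3.5487 = 4.1875 mm/d
Crop demand D = ETc × 30 d = 4.1875 × 30 = 125.625 mm
D − Pe = 125.625 − 86.5 = 39.125 mm
Gross irrigation = 39.125 / 0.81 = 48.302 mm
Volume = 48.302 mm × 413.0 ha × 10 = 199487.3 m³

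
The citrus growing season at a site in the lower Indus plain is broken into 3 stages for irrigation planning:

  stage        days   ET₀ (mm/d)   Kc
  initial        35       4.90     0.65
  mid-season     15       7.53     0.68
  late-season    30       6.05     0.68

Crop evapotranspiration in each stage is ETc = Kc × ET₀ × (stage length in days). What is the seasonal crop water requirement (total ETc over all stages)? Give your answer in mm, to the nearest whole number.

312 mm

initial: 0.65 × 4.90 × 35 = 111.48 mm
mid-season: 0.68 × 7.53 × 15 = 76.81 mm
late-season: 0.68 × 6.05 × 30 = 123.42 mm
Seasonal total = 311.71 mm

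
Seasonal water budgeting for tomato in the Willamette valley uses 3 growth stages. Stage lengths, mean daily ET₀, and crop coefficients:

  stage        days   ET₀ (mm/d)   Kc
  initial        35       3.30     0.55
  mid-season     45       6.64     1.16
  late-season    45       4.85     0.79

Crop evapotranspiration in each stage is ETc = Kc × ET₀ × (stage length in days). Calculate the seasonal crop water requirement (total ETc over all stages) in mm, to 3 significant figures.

initial: 0.55 × 3.30 × 35 = 63.53 mm
mid-season: 1.16 × 6.64 × 45 = 346.61 mm
late-season: 0.79 × 4.85 × 45 = 172.42 mm
Seasonal total = 582.56 mm

583 mm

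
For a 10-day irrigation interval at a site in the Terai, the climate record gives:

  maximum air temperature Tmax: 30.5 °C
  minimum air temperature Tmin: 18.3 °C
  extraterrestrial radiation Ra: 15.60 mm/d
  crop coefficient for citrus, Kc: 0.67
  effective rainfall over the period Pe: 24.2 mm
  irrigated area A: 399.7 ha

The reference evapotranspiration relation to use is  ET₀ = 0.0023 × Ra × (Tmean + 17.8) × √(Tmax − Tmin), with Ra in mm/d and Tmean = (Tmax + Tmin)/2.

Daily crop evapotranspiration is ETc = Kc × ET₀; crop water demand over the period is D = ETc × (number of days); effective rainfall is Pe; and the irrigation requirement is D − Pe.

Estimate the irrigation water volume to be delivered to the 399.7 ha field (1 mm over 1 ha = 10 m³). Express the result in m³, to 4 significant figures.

Tmean = (30.5 + 18.3)/2 = 24.40 °C
ET₀ = 0.0023 × 15.60 × (24.40 + 17.8) × √12.2 = 0.0023 × 15.60 × 42.20 × 3.4928 = 5.2886 mm/d
ETc = Kc × ET₀ = 0.67 × 5.2886 = 3.5434 mm/d
Crop demand D = ETc × 10 d = 3.5434 × 10 = 35.434 mm
D − Pe = 35.434 − 24.2 = 11.234 mm
Volume = 11.234 mm × 399.7 ha × 10 = 44902.3 m³

44900 m³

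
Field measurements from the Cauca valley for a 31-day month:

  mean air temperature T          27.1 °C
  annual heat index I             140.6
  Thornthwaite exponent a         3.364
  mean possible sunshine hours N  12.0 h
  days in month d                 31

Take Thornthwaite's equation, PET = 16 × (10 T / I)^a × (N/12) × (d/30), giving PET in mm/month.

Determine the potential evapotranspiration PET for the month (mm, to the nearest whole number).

10T/I = 10 × 27.1 / 140.6 = 1.9275
(10T/I)^a = 1.9275^3.364 = 9.0933
Uncorrected PET = 16 × 9.0933 = 145.493 mm
Correction = (N/12)(d/30) = (12.0/12)(31/30) = 1.0333
PET = 145.493 × 1.0333 = 150.338 mm/month

150 mm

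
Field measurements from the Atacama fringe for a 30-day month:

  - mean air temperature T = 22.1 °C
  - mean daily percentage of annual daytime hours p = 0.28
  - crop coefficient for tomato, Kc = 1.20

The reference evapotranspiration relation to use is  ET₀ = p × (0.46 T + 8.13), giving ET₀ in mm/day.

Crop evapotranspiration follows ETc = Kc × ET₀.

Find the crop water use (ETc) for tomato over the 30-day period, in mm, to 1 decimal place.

184.4 mm

ET₀ = 0.28 × (0.46 × 22.1 + 8.13) = 0.28 × 18.296 = 5.1229 mm/d
ETc = Kc × ET₀ = 1.20 × 5.1229 = 6.1475 mm/d
Over 30 days: 6.1475 × 30 = 184.425 mm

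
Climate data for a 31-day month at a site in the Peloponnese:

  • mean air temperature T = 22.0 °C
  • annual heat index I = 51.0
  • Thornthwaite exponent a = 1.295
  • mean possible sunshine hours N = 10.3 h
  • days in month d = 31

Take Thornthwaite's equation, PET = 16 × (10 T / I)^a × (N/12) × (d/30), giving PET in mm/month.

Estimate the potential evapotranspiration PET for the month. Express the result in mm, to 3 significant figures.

10T/I = 10 × 22.0 / 51.0 = 4.3137
(10T/I)^a = 4.3137^1.295 = 6.6394
Uncorrected PET = 16 × 6.6394 = 106.230 mm
Correction = (N/12)(d/30) = (10.3/12)(31/30) = 0.8869
PET = 106.230 × 0.8869 = 94.215 mm/month

94.2 mm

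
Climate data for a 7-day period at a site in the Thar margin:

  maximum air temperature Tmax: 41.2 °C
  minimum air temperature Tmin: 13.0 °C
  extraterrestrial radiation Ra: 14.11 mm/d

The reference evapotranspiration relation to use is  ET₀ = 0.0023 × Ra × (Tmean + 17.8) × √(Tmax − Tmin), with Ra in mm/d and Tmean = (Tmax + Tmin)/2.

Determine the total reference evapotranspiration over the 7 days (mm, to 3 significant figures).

Tmean = (41.2 + 13.0)/2 = 27.10 °C
ET₀ = 0.0023 × 14.11 × (27.10 + 17.8) × √28.2 = 0.0023 × 14.11 × 44.90 × 5.3104 = 7.7380 mm/d
Over 7 days: 7.7380 × 7 = 54.166 mm

54.2 mm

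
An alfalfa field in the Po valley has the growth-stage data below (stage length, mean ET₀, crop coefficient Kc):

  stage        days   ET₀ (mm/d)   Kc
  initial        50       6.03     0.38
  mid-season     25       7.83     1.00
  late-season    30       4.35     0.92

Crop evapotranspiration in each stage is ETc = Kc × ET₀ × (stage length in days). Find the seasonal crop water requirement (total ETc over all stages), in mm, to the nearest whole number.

initial: 0.38 × 6.03 × 50 = 114.57 mm
mid-season: 1.00 × 7.83 × 25 = 195.75 mm
late-season: 0.92 × 4.35 × 30 = 120.06 mm
Seasonal total = 430.38 mm

430 mm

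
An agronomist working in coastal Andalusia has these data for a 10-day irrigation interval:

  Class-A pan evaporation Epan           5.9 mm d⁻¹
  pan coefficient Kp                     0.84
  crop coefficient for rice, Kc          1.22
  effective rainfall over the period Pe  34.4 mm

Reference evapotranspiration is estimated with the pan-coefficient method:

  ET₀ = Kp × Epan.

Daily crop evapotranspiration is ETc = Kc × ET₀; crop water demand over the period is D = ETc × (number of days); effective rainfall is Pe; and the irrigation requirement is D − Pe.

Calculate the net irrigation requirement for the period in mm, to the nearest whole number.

ET₀ = 0.84 × 5.9 = 4.9560 mm/d
ETc = Kc × ET₀ = 1.22 × 4.9560 = 6.0463 mm/d
Crop demand D = ETc × 10 d = 6.0463 × 10 = 60.463 mm
D − Pe = 60.463 − 34.4 = 26.063 mm

26 mm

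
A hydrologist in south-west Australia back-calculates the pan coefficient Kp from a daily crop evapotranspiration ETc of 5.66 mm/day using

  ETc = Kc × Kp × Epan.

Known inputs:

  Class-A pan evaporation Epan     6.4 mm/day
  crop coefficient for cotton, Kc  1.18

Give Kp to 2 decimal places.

ETc = Kc × Kp × Epan  ⇒  Kp = ETc / (Kc × Epan)
Kp = 5.66 / (1.18 × 6.4) = 5.66 / 7.552 = 0.7495

0.75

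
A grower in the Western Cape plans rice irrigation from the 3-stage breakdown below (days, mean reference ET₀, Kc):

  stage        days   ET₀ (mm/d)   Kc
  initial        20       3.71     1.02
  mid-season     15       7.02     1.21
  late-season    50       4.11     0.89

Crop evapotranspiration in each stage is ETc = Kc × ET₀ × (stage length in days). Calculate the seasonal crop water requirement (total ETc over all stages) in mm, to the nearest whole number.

initial: 1.02 × 3.71 × 20 = 75.68 mm
mid-season: 1.21 × 7.02 × 15 = 127.41 mm
late-season: 0.89 × 4.11 × 50 = 182.90 mm
Seasonal total = 385.99 mm

386 mm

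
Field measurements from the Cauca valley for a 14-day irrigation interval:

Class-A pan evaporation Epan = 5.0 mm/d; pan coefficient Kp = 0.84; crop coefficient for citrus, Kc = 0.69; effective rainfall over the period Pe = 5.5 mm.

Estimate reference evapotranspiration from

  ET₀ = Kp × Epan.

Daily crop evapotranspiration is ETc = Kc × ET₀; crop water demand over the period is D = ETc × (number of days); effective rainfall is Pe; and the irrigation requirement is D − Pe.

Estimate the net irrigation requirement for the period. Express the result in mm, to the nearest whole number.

ET₀ = 0.84 × 5.0 = 4.2000 mm/d
ETc = Kc × ET₀ = 0.69 × 4.2000 = 2.8980 mm/d
Crop demand D = ETc × 14 d = 2.8980 × 14 = 40.572 mm
D − Pe = 40.572 − 5.5 = 35.072 mm

35 mm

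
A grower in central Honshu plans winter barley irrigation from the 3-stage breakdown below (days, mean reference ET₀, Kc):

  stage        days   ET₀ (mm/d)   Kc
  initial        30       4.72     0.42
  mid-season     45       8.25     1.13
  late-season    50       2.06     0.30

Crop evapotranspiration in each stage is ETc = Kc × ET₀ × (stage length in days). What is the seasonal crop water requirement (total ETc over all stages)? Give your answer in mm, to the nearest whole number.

initial: 0.42 × 4.72 × 30 = 59.47 mm
mid-season: 1.13 × 8.25 × 45 = 419.51 mm
late-season: 0.30 × 2.06 × 50 = 30.90 mm
Seasonal total = 509.88 mm

510 mm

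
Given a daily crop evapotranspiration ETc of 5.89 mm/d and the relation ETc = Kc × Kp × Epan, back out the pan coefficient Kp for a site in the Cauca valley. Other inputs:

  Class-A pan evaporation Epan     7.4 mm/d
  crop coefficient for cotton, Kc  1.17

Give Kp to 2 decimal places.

0.68

ETc = Kc × Kp × Epan  ⇒  Kp = ETc / (Kc × Epan)
Kp = 5.89 / (1.17 × 7.4) = 5.89 / 8.658 = 0.6803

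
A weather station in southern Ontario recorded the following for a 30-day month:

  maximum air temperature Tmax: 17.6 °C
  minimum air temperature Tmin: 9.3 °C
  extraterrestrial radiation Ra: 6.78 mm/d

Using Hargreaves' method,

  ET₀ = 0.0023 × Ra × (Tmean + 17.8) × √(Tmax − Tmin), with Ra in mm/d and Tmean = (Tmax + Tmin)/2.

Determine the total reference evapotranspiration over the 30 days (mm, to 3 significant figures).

Tmean = (17.6 + 9.3)/2 = 13.45 °C
ET₀ = 0.0023 × 6.78 × (13.45 + 17.8) × √8.3 = 0.0023 × 6.78 × 31.25 × 2.8810 = 1.4039 mm/d
Over 30 days: 1.4039 × 30 = 42.117 mm

42.1 mm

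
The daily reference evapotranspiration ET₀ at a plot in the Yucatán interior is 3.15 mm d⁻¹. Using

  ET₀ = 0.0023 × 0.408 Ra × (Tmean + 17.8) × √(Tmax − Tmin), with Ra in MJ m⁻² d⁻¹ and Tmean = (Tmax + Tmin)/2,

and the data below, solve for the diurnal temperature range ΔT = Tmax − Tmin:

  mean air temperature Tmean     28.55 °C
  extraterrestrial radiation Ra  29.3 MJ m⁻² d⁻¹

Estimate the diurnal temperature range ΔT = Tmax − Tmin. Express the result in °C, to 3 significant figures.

√ΔT = ET₀ / [0.0023 × 0.408 × Ra × (Tmean+17.8)] = 3.15 / (0.0023 × 11.9544 × 46.35) = 2.4718
ΔT = 2.4718² = 6.110 °C

6.11 °C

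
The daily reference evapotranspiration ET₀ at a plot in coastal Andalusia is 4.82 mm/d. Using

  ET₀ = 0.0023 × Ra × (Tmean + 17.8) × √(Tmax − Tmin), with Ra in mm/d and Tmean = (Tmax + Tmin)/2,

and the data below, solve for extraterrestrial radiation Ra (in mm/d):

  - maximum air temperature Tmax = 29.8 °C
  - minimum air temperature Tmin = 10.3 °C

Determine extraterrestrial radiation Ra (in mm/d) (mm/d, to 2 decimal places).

12.54 mm/d

Tmean = 20.05 °C; √ΔT = 4.4159
Ra = ET₀ / [0.0023 × (Tmean+17.8) × √ΔT] = 4.82 / (0.0023 × 37.85 × 4.4159) = 12.538 mm/d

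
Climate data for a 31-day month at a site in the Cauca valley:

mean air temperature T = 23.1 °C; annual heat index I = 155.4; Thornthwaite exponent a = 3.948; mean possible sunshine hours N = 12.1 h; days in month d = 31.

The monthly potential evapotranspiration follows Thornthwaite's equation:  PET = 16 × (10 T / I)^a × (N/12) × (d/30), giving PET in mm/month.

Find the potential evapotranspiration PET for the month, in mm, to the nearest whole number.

10T/I = 10 × 23.1 / 155.4 = 1.4865
(10T/I)^a = 1.4865^3.948 = 4.7831
Uncorrected PET = 16 × 4.7831 = 76.530 mm
Correction = (N/12)(d/30) = (12.1/12)(31/30) = 1.0419
PET = 76.530 × 1.0419 = 79.737 mm/month

80 mm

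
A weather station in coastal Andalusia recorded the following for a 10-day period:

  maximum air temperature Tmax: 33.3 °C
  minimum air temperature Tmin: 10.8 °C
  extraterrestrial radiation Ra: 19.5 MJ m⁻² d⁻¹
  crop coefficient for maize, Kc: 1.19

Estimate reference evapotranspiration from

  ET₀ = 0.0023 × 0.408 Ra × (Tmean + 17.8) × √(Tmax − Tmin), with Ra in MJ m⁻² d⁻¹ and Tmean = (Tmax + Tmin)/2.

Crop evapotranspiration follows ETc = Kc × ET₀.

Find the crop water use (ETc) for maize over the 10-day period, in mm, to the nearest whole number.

Tmean = (33.3 + 10.8)/2 = 22.05 °C
0.408 Ra = 0.408 × 19.5 = 7.9560 mm/d equivalent
ET₀ = 0.0023 × 7.9560 × (22.05 + 17.8) × √22.5 = 0.0023 × 7.9560 × 39.85 × 4.7434 = 3.4589 mm/d
ETc = Kc × ET₀ = 1.19 × 3.4589 = 4.1161 mm/d
Over 10 days: 4.1161 × 10 = 41.161 mm

41 mm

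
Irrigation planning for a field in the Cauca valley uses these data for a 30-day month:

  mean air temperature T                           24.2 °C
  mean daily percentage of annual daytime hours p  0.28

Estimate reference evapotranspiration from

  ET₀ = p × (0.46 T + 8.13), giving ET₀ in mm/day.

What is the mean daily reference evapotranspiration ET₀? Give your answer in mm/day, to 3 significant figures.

5.39 mm/day

ET₀ = 0.28 × (0.46 × 24.2 + 8.13) = 0.28 × 19.262 = 5.3934 mm/d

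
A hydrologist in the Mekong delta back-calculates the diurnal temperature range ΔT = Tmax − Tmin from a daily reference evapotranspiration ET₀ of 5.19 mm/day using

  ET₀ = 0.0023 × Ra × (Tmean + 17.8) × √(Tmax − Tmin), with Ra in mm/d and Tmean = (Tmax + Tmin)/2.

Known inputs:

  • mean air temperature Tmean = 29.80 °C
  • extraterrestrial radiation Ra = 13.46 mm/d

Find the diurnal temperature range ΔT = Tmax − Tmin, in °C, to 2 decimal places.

12.40 °C

√ΔT = ET₀ / [0.0023 × Ra × (Tmean+17.8)] = 5.19 / (0.0023 × 13.46 × 47.60) = 3.5220
ΔT = 3.5220² = 12.404 °C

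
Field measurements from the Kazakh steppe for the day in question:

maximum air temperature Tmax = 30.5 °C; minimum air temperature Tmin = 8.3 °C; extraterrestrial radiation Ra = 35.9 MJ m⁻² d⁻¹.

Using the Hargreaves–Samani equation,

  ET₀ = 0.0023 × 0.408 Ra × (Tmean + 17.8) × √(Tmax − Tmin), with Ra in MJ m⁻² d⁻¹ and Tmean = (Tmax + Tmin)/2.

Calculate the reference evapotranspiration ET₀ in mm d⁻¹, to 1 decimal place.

Tmean = (30.5 + 8.3)/2 = 19.40 °C
0.408 Ra = 0.408 × 35.9 = 14.6472 mm/d equivalent
ET₀ = 0.0023 × 14.6472 × (19.40 + 17.8) × √22.2 = 0.0023 × 14.6472 × 37.20 × 4.7117 = 5.9048 mm/d

5.9 mm d⁻¹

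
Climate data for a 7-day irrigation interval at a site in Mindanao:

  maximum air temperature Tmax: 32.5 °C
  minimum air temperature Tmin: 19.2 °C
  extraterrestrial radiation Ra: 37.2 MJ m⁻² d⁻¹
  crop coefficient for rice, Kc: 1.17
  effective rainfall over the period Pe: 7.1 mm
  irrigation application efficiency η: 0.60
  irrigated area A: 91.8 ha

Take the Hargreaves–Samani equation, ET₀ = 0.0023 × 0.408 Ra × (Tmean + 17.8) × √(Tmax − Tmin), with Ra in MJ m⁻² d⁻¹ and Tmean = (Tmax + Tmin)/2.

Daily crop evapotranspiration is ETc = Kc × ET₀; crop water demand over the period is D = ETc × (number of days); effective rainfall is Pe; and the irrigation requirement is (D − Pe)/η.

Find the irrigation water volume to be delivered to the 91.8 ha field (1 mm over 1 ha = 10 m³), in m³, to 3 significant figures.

58800 m³

Tmean = (32.5 + 19.2)/2 = 25.85 °C
0.408 Ra = 0.408 × 37.2 = 15.1776 mm/d equivalent
ET₀ = 0.0023 × 15.1776 × (25.85 + 17.8) × √13.3 = 0.0023 × 15.1776 × 43.65 × 3.6469 = 5.5570 mm/d
ETc = Kc × ET₀ = 1.17 × 5.5570 = 6.5017 mm/d
Crop demand D = ETc × 7 d = 6.5017 × 7 = 45.512 mm
D − Pe = 45.512 − 7.1 = 38.412 mm
Gross irrigation = 38.412 / 0.60 = 64.020 mm
Volume = 64.020 mm × 91.8 ha × 10 = 58770.4 m³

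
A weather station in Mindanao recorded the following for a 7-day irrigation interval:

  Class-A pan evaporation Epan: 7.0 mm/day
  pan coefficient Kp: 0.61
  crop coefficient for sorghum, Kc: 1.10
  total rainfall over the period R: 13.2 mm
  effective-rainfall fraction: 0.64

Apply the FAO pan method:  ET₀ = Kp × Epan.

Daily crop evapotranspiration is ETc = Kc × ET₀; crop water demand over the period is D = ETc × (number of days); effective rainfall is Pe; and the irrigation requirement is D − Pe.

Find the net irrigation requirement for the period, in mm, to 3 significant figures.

ET₀ = 0.61 × 7.0 = 4.2700 mm/d
ETc = Kc × ET₀ = 1.10 × 4.2700 = 4.6970 mm/d
Crop demand D = ETc × 7 d = 4.6970 × 7 = 32.879 mm
Pe = 0.64 × 13.2 = 8.448 mm
D − Pe = 32.879 − 8.448 = 24.431 mm

24.4 mm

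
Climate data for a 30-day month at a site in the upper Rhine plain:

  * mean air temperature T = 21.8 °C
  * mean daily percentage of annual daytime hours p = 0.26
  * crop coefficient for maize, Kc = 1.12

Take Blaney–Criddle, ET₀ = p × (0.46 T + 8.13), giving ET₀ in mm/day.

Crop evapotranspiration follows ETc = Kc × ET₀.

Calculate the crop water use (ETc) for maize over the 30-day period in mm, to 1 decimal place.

ET₀ = 0.26 × (0.46 × 21.8 + 8.13) = 0.26 × 18.158 = 4.7211 mm/d
ETc = Kc × ET₀ = 1.12 × 4.7211 = 5.2876 mm/d
Over 30 days: 5.2876 × 30 = 158.628 mm

158.6 mm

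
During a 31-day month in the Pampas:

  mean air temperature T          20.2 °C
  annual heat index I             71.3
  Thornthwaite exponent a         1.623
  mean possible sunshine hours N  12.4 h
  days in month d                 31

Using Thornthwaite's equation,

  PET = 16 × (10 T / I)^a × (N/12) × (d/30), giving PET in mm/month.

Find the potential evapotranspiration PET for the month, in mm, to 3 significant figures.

10T/I = 10 × 20.2 / 71.3 = 2.8331
(10T/I)^a = 2.8331^1.623 = 5.4203
Uncorrected PET = 16 × 5.4203 = 86.725 mm
Correction = (N/12)(d/30) = (12.4/12)(31/30) = 1.0678
PET = 86.725 × 1.0678 = 92.605 mm/month

92.6 mm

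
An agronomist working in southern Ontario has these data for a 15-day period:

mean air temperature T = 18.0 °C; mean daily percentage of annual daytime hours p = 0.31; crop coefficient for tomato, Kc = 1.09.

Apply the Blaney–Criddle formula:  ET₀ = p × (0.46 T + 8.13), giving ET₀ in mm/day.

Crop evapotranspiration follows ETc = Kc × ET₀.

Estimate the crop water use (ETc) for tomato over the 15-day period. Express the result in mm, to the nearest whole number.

83 mm

ET₀ = 0.31 × (0.46 × 18.0 + 8.13) = 0.31 × 16.410 = 5.0871 mm/d
ETc = Kc × ET₀ = 1.09 × 5.0871 = 5.5449 mm/d
Over 15 days: 5.5449 × 15 = 83.174 mm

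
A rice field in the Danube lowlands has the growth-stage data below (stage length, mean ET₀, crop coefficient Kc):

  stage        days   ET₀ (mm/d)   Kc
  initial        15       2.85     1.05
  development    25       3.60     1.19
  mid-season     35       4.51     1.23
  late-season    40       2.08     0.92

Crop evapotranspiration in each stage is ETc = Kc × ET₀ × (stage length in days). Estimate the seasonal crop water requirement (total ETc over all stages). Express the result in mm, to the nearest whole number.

initial: 1.05 × 2.85 × 15 = 44.89 mm
development: 1.19 × 3.60 × 25 = 107.10 mm
mid-season: 1.23 × 4.51 × 35 = 194.16 mm
late-season: 0.92 × 2.08 × 40 = 76.54 mm
Seasonal total = 422.69 mm

423 mm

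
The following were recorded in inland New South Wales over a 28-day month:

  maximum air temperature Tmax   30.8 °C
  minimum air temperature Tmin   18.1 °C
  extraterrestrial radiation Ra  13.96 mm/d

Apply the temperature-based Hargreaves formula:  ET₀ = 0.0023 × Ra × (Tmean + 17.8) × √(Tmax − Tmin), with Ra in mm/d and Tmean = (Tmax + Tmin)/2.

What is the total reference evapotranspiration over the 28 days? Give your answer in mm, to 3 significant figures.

Tmean = (30.8 + 18.1)/2 = 24.45 °C
ET₀ = 0.0023 × 13.96 × (24.45 + 17.8) × √12.7 = 0.0023 × 13.96 × 42.25 × 3.5637 = 4.8344 mm/d
Over 28 days: 4.8344 × 28 = 135.363 mm

135 mm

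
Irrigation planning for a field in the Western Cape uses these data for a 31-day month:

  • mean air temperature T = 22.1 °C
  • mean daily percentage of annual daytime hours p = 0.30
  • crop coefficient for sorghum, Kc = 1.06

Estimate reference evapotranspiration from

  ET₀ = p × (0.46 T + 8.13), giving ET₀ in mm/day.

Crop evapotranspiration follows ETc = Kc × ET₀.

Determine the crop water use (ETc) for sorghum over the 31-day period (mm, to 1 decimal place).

ET₀ = 0.30 × (0.46 × 22.1 + 8.13) = 0.30 × 18.296 = 5.4888 mm/d
ETc = Kc × ET₀ = 1.06 × 5.4888 = 5.8181 mm/d
Over 31 days: 5.8181 × 31 = 180.361 mm

180.4 mm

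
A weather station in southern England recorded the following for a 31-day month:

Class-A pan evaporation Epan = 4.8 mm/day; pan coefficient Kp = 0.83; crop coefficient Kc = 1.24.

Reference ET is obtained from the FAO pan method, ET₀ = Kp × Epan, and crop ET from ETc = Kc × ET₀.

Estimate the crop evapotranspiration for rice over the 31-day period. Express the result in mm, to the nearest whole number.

153 mm

ET₀ = 0.83 × 4.8 = 3.9840 mm/d
ETc = Kc × ET₀ = 1.24 × 3.9840 = 4.9402 mm/d
Over 31 days: 4.9402 × 31 = 153.146 mm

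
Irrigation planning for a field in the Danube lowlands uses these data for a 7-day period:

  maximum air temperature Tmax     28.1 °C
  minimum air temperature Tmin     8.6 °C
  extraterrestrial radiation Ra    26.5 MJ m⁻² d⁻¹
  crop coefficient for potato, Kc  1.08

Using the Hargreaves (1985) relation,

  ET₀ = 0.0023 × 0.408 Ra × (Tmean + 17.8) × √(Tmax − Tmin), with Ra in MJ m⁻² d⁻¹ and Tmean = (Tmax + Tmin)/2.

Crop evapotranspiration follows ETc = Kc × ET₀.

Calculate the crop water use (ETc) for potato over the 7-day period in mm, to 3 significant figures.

Tmean = (28.1 + 8.6)/2 = 18.35 °C
0.408 Ra = 0.408 × 26.5 = 10.8120 mm/d equivalent
ET₀ = 0.0023 × 10.8120 × (18.35 + 17.8) × √19.5 = 0.0023 × 10.8120 × 36.15 × 4.4159 = 3.9697 mm/d
ETc = Kc × ET₀ = 1.08 × 3.9697 = 4.2873 mm/d
Over 7 days: 4.2873 × 7 = 30.011 mm

30.0 mm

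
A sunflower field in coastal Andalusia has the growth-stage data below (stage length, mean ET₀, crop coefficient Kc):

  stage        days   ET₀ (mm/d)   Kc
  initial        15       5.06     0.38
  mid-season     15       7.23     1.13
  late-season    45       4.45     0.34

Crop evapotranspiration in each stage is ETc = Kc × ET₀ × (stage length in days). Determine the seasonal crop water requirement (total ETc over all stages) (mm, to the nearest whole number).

219 mm

initial: 0.38 × 5.06 × 15 = 28.84 mm
mid-season: 1.13 × 7.23 × 15 = 122.55 mm
late-season: 0.34 × 4.45 × 45 = 68.09 mm
Seasonal total = 219.48 mm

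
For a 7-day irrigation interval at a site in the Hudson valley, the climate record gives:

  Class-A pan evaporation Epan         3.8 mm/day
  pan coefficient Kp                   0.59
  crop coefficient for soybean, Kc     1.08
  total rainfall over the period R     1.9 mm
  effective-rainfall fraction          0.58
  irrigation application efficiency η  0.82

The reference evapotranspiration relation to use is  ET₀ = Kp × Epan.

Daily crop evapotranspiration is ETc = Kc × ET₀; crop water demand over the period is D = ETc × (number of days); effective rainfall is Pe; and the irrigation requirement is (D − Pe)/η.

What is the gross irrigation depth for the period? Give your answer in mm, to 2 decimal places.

ET₀ = 0.59 × 3.8 = 2.2420 mm/d
ETc = Kc × ET₀ = 1.08 × 2.2420 = 2.4214 mm/d
Crop demand D = ETc × 7 d = 2.4214 × 7 = 16.950 mm
Pe = 0.58 × 1.9 = 1.102 mm
D − Pe = 16.950 − 1.102 = 15.848 mm
Gross irrigation = 15.848 / 0.82 = 19.327 mm

19.33 mm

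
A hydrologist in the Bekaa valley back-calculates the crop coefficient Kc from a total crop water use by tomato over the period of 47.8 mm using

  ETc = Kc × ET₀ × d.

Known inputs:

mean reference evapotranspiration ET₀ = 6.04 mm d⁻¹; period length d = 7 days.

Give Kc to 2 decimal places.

ETc = Kc × ET₀ × d  ⇒  Kc = ETc / (ET₀ × d)
Kc = 47.8 / (6.04 × 7) = 47.8 / 42.28 = 1.1306

1.13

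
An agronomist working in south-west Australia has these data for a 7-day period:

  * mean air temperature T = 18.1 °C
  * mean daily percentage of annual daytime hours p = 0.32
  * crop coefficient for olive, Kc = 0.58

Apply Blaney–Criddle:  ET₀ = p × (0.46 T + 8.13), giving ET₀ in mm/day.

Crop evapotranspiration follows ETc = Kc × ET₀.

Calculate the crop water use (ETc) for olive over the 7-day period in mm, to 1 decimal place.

21.4 mm

ET₀ = 0.32 × (0.46 × 18.1 + 8.13) = 0.32 × 16.456 = 5.2659 mm/d
ETc = Kc × ET₀ = 0.58 × 5.2659 = 3.0542 mm/d
Over 7 days: 3.0542 × 7 = 21.379 mm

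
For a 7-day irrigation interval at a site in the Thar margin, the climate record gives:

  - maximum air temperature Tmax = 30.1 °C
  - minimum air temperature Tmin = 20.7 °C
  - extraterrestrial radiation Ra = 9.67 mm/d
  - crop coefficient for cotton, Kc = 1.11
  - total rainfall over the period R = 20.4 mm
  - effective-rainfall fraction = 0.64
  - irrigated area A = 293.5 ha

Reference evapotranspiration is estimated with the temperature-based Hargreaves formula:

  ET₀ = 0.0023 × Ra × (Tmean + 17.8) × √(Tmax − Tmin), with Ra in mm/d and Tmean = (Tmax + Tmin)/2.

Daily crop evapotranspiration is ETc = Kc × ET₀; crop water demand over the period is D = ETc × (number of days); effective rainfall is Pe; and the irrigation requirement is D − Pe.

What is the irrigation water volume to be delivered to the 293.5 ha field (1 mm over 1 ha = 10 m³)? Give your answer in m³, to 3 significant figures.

Tmean = (30.1 + 20.7)/2 = 25.40 °C
ET₀ = 0.0023 × 9.67 × (25.40 + 17.8) × √9.4 = 0.0023 × 9.67 × 43.20 × 3.0659 = 2.9458 mm/d
ETc = Kc × ET₀ = 1.11 × 2.9458 = 3.2698 mm/d
Crop demand D = ETc × 7 d = 3.2698 × 7 = 22.889 mm
Pe = 0.64 × 20.4 = 13.056 mm
D − Pe = 22.889 − 13.056 = 9.833 mm
Volume = 9.833 mm × 293.5 ha × 10 = 28859.9 m³

28900 m³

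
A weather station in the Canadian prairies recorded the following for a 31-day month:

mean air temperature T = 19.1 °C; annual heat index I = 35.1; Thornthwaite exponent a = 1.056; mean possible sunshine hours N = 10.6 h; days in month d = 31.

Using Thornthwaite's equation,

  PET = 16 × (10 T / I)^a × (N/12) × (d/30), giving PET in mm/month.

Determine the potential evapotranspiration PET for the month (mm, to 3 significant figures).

87.4 mm

10T/I = 10 × 19.1 / 35.1 = 5.4416
(10T/I)^a = 5.4416^1.056 = 5.9831
Uncorrected PET = 16 × 5.9831 = 95.730 mm
Correction = (N/12)(d/30) = (10.6/12)(31/30) = 0.9128
PET = 95.730 × 0.9128 = 87.382 mm/month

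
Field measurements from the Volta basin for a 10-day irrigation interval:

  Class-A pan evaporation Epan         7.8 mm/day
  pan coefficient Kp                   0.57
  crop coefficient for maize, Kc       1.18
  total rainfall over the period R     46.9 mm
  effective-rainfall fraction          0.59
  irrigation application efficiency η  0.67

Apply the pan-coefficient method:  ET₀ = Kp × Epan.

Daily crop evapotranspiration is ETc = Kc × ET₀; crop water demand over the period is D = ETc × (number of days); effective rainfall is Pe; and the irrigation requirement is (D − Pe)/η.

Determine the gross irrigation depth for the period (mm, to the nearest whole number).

ET₀ = 0.57 × 7.8 = 4.4460 mm/d
ETc = Kc × ET₀ = 1.18 × 4.4460 = 5.2463 mm/d
Crop demand D = ETc × 10 d = 5.2463 × 10 = 52.463 mm
Pe = 0.59 × 46.9 = 27.671 mm
D − Pe = 52.463 − 27.671 = 24.792 mm
Gross irrigation = 24.792 / 0.67 = 37.003 mm

37 mm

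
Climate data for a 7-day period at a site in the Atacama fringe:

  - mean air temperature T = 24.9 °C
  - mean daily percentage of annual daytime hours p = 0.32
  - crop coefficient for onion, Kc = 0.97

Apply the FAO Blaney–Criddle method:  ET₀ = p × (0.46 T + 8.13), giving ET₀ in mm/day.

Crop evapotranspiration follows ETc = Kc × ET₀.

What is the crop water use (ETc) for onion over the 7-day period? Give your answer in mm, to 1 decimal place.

ET₀ = 0.32 × (0.46 × 24.9 + 8.13) = 0.32 × 19.584 = 6.2669 mm/d
ETc = Kc × ET₀ = 0.97 × 6.2669 = 6.0789 mm/d
Over 7 days: 6.0789 × 7 = 42.552 mm

42.6 mm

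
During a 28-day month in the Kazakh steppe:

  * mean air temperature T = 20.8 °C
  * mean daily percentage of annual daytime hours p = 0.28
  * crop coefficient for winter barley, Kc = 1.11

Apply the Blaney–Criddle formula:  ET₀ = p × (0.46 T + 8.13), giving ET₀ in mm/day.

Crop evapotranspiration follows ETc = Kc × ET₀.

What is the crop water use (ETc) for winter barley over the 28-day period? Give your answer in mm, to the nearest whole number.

154 mm

ET₀ = 0.28 × (0.46 × 20.8 + 8.13) = 0.28 × 17.698 = 4.9554 mm/d
ETc = Kc × ET₀ = 1.11 × 4.9554 = 5.5005 mm/d
Over 28 days: 5.5005 × 28 = 154.014 mm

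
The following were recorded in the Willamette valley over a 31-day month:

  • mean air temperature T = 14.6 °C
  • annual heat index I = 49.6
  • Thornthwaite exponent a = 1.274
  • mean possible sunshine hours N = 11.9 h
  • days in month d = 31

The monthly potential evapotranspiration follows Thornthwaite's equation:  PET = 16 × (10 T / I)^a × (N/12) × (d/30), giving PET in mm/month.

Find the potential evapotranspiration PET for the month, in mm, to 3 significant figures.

10T/I = 10 × 14.6 / 49.6 = 2.9435
(10T/I)^a = 2.9435^1.274 = 3.9567
Uncorrected PET = 16 × 3.9567 = 63.307 mm
Correction = (N/12)(d/30) = (11.9/12)(31/30) = 1.0247
PET = 63.307 × 1.0247 = 64.871 mm/month

64.9 mm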